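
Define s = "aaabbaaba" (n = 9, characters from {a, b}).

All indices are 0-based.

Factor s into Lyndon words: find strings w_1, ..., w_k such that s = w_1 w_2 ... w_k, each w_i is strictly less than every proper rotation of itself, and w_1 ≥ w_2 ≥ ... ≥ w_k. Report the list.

["aaabbaab", "a"]

emit factor 1: 'aaabbaab' (i=0, period=8)
emit factor 2: 'a' (i=8, period=1)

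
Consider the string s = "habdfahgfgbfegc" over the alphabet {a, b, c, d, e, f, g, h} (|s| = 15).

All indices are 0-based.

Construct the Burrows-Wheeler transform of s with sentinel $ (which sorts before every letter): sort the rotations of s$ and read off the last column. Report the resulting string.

rank  rotation          last
    0  $habdfahgfgbfegc  c
    1  abdfahgfgbfegc$h  h
    2  ahgfgbfegc$habdf  f
    3  bdfahgfgbfegc$ha  a
    4  bfegc$habdfahgfg  g
    5  c$habdfahgfgbfeg  g
    6  dfahgfgbfegc$hab  b
    7  egc$habdfahgfgbf  f
    8  fahgfgbfegc$habd  d
    9  fegc$habdfahgfgb  b
   10  fgbfegc$habdfahg  g
   11  gbfegc$habdfahgf  f
   12  gc$habdfahgfgbfe  e
   13  gfgbfegc$habdfah  h
   14  habdfahgfgbfegc$  $
   15  hgfgbfegc$habdfa  a

chfaggbfdbgfeh$a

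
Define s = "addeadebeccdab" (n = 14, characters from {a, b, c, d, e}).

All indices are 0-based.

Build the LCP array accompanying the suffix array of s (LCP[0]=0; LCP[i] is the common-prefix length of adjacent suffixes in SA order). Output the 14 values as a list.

[0, 1, 2, 0, 1, 0, 1, 0, 1, 1, 2, 0, 1, 1]

rank | idx | suffix
   0 |  12 | ab
   1 |   0 | addeadebeccdab
   2 |   4 | adebeccdab
   3 |  13 | b
   4 |   7 | beccdab
   5 |   9 | ccdab
   6 |  10 | cdab
   7 |  11 | dab
   8 |   1 | ddeadebeccdab
   9 |   2 | deadebeccdab
  10 |   5 | debeccdab
  11 |   3 | eadebeccdab
  12 |   6 | ebeccdab
  13 |   8 | eccdab

SA = [12, 0, 4, 13, 7, 9, 10, 11, 1, 2, 5, 3, 6, 8]
i: (SA[i-1],SA[i]) lcp shared
  1: (12,0) 1 'a'
  2: (0,4) 2 'ad'
  3: (4,13) 0 ''
  4: (13,7) 1 'b'
  5: (7,9) 0 ''
  6: (9,10) 1 'c'
  7: (10,11) 0 ''
  8: (11,1) 1 'd'
  9: (1,2) 1 'd'
  10: (2,5) 2 'de'
  11: (5,3) 0 ''
  12: (3,6) 1 'e'
  13: (6,8) 1 'e'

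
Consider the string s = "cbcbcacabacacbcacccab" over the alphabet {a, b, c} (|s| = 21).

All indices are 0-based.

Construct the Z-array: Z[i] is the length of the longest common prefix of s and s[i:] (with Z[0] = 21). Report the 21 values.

Z[0]=21
i=1: i≥r, start 0; Z[1]=0
i=2: i≥r, start 0; Z[2]=3 grow→box=[2,5)
i=3: min(r-i=2, Z[1]=0)=0; Z[3]=0
i=4: min(r-i=1, Z[2]=3)=1; Z[4]=1
i=5: i≥r, start 0; Z[5]=0
i=6: i≥r, start 0; Z[6]=1 grow→box=[6,7)
i=7: i≥r, start 0; Z[7]=0
i=8: i≥r, start 0; Z[8]=0
i=9: i≥r, start 0; Z[9]=0
i=10: i≥r, start 0; Z[10]=1 grow→box=[10,11)
i=11: i≥r, start 0; Z[11]=0
i=12: i≥r, start 0; Z[12]=3 grow→box=[12,15)
i=13: min(r-i=2, Z[1]=0)=0; Z[13]=0
i=14: min(r-i=1, Z[2]=3)=1; Z[14]=1
i=15: i≥r, start 0; Z[15]=0
i=16: i≥r, start 0; Z[16]=1 grow→box=[16,17)
i=17: i≥r, start 0; Z[17]=1 grow→box=[17,18)
i=18: i≥r, start 0; Z[18]=1 grow→box=[18,19)
i=19: i≥r, start 0; Z[19]=0
i=20: i≥r, start 0; Z[20]=0

[21, 0, 3, 0, 1, 0, 1, 0, 0, 0, 1, 0, 3, 0, 1, 0, 1, 1, 1, 0, 0]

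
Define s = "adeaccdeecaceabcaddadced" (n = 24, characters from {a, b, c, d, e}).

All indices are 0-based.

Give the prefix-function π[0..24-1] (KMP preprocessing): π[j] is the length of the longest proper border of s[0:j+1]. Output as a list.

[0, 0, 0, 1, 0, 0, 0, 0, 0, 0, 1, 0, 0, 1, 0, 0, 1, 2, 0, 1, 2, 0, 0, 0]

π[0] = 0
j=1 s[j]='d': π[1]=0 (border '')
j=2 s[j]='e': π[2]=0 (border '')
j=3 s[j]='a': π[3]=1 (border 'a')
j=4 s[j]='c': k: 1→0; π[4]=0 (border '')
j=5 s[j]='c': π[5]=0 (border '')
j=6 s[j]='d': π[6]=0 (border '')
j=7 s[j]='e': π[7]=0 (border '')
j=8 s[j]='e': π[8]=0 (border '')
j=9 s[j]='c': π[9]=0 (border '')
j=10 s[j]='a': π[10]=1 (border 'a')
j=11 s[j]='c': k: 1→0; π[11]=0 (border '')
j=12 s[j]='e': π[12]=0 (border '')
j=13 s[j]='a': π[13]=1 (border 'a')
j=14 s[j]='b': k: 1→0; π[14]=0 (border '')
j=15 s[j]='c': π[15]=0 (border '')
j=16 s[j]='a': π[16]=1 (border 'a')
j=17 s[j]='d': π[17]=2 (border 'ad')
j=18 s[j]='d': k: 2→0; π[18]=0 (border '')
j=19 s[j]='a': π[19]=1 (border 'a')
j=20 s[j]='d': π[20]=2 (border 'ad')
j=21 s[j]='c': k: 2→0; π[21]=0 (border '')
j=22 s[j]='e': π[22]=0 (border '')
j=23 s[j]='d': π[23]=0 (border '')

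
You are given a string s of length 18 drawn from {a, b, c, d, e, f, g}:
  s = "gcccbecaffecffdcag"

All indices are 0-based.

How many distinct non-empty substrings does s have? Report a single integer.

156

rank | idx | suffix
   0 |   7 | affecffdcag
   1 |  16 | ag
   2 |   4 | becaffecffdcag
   3 |   6 | caffecffdcag
   4 |  15 | cag
   5 |   3 | cbecaffecffdcag
   6 |   2 | ccbecaffecffdcag
   7 |   1 | cccbecaffecffdcag
   8 |  11 | cffdcag
   9 |  14 | dcag
  10 |   5 | ecaffecffdcag
  11 |  10 | ecffdcag
  12 |  13 | fdcag
  13 |   9 | fecffdcag
  14 |  12 | ffdcag
  15 |   8 | ffecffdcag
  16 |  17 | g
  17 |   0 | gcccbecaffecffdcag

SA = [7, 16, 4, 6, 15, 3, 2, 1, 11, 14, 5, 10, 13, 9, 12, 8, 17, 0]
i: (SA[i-1],SA[i]) lcp shared
  1: (7,16) 1 'a'
  2: (16,4) 0 ''
  3: (4,6) 0 ''
  4: (6,15) 2 'ca'
  5: (15,3) 1 'c'
  6: (3,2) 1 'c'
  7: (2,1) 2 'cc'
  8: (1,11) 1 'c'
  9: (11,14) 0 ''
  10: (14,5) 0 ''
  11: (5,10) 2 'ec'
  12: (10,13) 0 ''
  13: (13,9) 1 'f'
  14: (9,12) 1 'f'
  15: (12,8) 2 'ff'
  16: (8,17) 0 ''
  17: (17,0) 1 'g'

n(n+1)/2 = 18·19/2 = 171
Σ LCP = 0 + 1 + 0 + 0 + 2 + 1 + 1 + 2 + 1 + 0 + 0 + 2 + 0 + 1 + 1 + 2 + 0 + 1 = 15
distinct = 171 − 15 = 156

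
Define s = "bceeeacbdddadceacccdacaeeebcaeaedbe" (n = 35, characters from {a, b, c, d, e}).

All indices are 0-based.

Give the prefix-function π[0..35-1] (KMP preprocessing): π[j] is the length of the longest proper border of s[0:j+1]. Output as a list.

π[0] = 0
j=1 s[j]='c': π[1]=0 (border '')
j=2 s[j]='e': π[2]=0 (border '')
j=3 s[j]='e': π[3]=0 (border '')
j=4 s[j]='e': π[4]=0 (border '')
j=5 s[j]='a': π[5]=0 (border '')
j=6 s[j]='c': π[6]=0 (border '')
j=7 s[j]='b': π[7]=1 (border 'b')
j=8 s[j]='d': k: 1→0; π[8]=0 (border '')
j=9 s[j]='d': π[9]=0 (border '')
j=10 s[j]='d': π[10]=0 (border '')
j=11 s[j]='a': π[11]=0 (border '')
j=12 s[j]='d': π[12]=0 (border '')
j=13 s[j]='c': π[13]=0 (border '')
j=14 s[j]='e': π[14]=0 (border '')
j=15 s[j]='a': π[15]=0 (border '')
j=16 s[j]='c': π[16]=0 (border '')
j=17 s[j]='c': π[17]=0 (border '')
j=18 s[j]='c': π[18]=0 (border '')
j=19 s[j]='d': π[19]=0 (border '')
j=20 s[j]='a': π[20]=0 (border '')
j=21 s[j]='c': π[21]=0 (border '')
j=22 s[j]='a': π[22]=0 (border '')
j=23 s[j]='e': π[23]=0 (border '')
j=24 s[j]='e': π[24]=0 (border '')
j=25 s[j]='e': π[25]=0 (border '')
j=26 s[j]='b': π[26]=1 (border 'b')
j=27 s[j]='c': π[27]=2 (border 'bc')
j=28 s[j]='a': k: 2→0; π[28]=0 (border '')
j=29 s[j]='e': π[29]=0 (border '')
j=30 s[j]='a': π[30]=0 (border '')
j=31 s[j]='e': π[31]=0 (border '')
j=32 s[j]='d': π[32]=0 (border '')
j=33 s[j]='b': π[33]=1 (border 'b')
j=34 s[j]='e': k: 1→0; π[34]=0 (border '')

[0, 0, 0, 0, 0, 0, 0, 1, 0, 0, 0, 0, 0, 0, 0, 0, 0, 0, 0, 0, 0, 0, 0, 0, 0, 0, 1, 2, 0, 0, 0, 0, 0, 1, 0]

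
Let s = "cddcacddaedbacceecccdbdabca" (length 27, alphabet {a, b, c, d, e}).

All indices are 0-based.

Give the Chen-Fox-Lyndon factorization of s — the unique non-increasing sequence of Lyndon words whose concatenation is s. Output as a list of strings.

emit factor 1: 'cdd' (i=0, period=3)
emit factor 2: 'c' (i=3, period=1)
emit factor 3: 'acddaedb' (i=4, period=8)
emit factor 4: 'acceecccdbd' (i=12, period=11)
emit factor 5: 'abc' (i=23, period=3)
emit factor 6: 'a' (i=26, period=1)

["cdd", "c", "acddaedb", "acceecccdbd", "abc", "a"]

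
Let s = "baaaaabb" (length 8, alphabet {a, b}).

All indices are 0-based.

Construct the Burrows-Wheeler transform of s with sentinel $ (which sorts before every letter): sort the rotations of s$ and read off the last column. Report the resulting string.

bbaaaab$a

rank  rotation   last
    0  $baaaaabb  b
    1  aaaaabb$b  b
    2  aaaabb$ba  a
    3  aaabb$baa  a
    4  aabb$baaa  a
    5  abb$baaaa  a
    6  b$baaaaab  b
    7  baaaaabb$  $
    8  bb$baaaaa  a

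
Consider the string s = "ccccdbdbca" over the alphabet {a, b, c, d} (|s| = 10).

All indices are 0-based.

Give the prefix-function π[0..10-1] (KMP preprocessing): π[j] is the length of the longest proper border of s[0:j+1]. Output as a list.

π[0] = 0
j=1 s[j]='c': π[1]=1 (border 'c')
j=2 s[j]='c': π[2]=2 (border 'cc')
j=3 s[j]='c': π[3]=3 (border 'ccc')
j=4 s[j]='d': k: 3→2→1→0; π[4]=0 (border '')
j=5 s[j]='b': π[5]=0 (border '')
j=6 s[j]='d': π[6]=0 (border '')
j=7 s[j]='b': π[7]=0 (border '')
j=8 s[j]='c': π[8]=1 (border 'c')
j=9 s[j]='a': k: 1→0; π[9]=0 (border '')

[0, 1, 2, 3, 0, 0, 0, 0, 1, 0]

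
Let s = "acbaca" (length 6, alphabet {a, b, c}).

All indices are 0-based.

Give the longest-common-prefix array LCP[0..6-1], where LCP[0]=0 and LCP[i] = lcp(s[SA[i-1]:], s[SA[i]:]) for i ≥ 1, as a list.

[0, 1, 2, 0, 0, 1]

sorted suffixes:
  #0 SA[0]=5  'a'
  #1 SA[1]=3  'aca'
  #2 SA[2]=0  'acbaca'
  #3 SA[3]=2  'baca'
  #4 SA[4]=4  'ca'
  #5 SA[5]=1  'cbaca'

SA = [5, 3, 0, 2, 4, 1]
rank  pair      lcp
   1  s[5:],s[3:]  1  'a'
   2  s[3:],s[0:]  2  'ac'
   3  s[0:],s[2:]  0  ''
   4  s[2:],s[4:]  0  ''
   5  s[4:],s[1:]  1  'c'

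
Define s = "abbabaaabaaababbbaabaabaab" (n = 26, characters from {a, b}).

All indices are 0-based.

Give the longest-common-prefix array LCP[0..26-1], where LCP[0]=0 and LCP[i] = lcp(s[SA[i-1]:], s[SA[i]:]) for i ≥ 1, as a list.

[0, 5, 2, 3, 5, 6, 4, 1, 2, 7, 4, 5, 3, 2, 3, 0, 1, 6, 3, 4, 7, 2, 3, 1, 3, 2]

rank→(start, suffix):
  0 → (5, 'aaabaaababbbaabaabaab')
  1 → (9, 'aaababbbaabaabaab')
  2 → (23, 'aab')
  3 → (6, 'aabaaababbbaabaabaab')
  4 → (20, 'aabaab')
  5 → (17, 'aabaabaab')
  6 → (10, 'aababbbaabaabaab')
  7 → (24, 'ab')
  8 → (3, 'abaaabaaababbbaabaabaab')
  9 → (7, 'abaaababbbaabaabaab')
  10 → (21, 'abaab')
  11 → (18, 'abaabaab')
  12 → (11, 'ababbbaabaabaab')
  13 → (0, 'abbabaaabaaababbbaabaabaab')
  14 → (13, 'abbbaabaabaab')
  15 → (25, 'b')
  16 → (4, 'baaabaaababbbaabaabaab')
  17 → (8, 'baaababbbaabaabaab')
  18 → (22, 'baab')
  19 → (19, 'baabaab')
  20 → (16, 'baabaabaab')
  21 → (2, 'babaaabaaababbbaabaabaab')
  22 → (12, 'babbbaabaabaab')
  23 → (15, 'bbaabaabaab')
  24 → (1, 'bbabaaabaaababbbaabaabaab')
  25 → (14, 'bbbaabaabaab')

SA = [5, 9, 23, 6, 20, 17, 10, 24, 3, 7, 21, 18, 11, 0, 13, 25, 4, 8, 22, 19, 16, 2, 12, 15, 1, 14]
i: (SA[i-1],SA[i]) lcp shared
  1: (5,9) 5 'aaaba'
  2: (9,23) 2 'aa'
  3: (23,6) 3 'aab'
  4: (6,20) 5 'aabaa'
  5: (20,17) 6 'aabaab'
  6: (17,10) 4 'aaba'
  7: (10,24) 1 'a'
  8: (24,3) 2 'ab'
  9: (3,7) 7 'abaaaba'
  10: (7,21) 4 'abaa'
  11: (21,18) 5 'abaab'
  12: (18,11) 3 'aba'
  13: (11,0) 2 'ab'
  14: (0,13) 3 'abb'
  15: (13,25) 0 ''
  16: (25,4) 1 'b'
  17: (4,8) 6 'baaaba'
  18: (8,22) 3 'baa'
  19: (22,19) 4 'baab'
  20: (19,16) 7 'baabaab'
  21: (16,2) 2 'ba'
  22: (2,12) 3 'bab'
  23: (12,15) 1 'b'
  24: (15,1) 3 'bba'
  25: (1,14) 2 'bb'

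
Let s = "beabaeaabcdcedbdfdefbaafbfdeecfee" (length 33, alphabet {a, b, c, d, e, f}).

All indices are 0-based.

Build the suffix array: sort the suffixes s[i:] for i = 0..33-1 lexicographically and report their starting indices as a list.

[6, 21, 2, 7, 4, 22, 20, 3, 8, 14, 0, 24, 9, 11, 29, 13, 10, 26, 17, 15, 32, 5, 1, 28, 12, 31, 27, 18, 19, 23, 25, 16, 30]

rank→(start, suffix):
  0 → (6, 'aabcdcedbdfdefbaafbfdeecfee')
  1 → (21, 'aafbfdeecfee')
  2 → (2, 'abaeaabcdcedbdfdefbaafbfdeecfee')
  3 → (7, 'abcdcedbdfdefbaafbfdeecfee')
  4 → (4, 'aeaabcdcedbdfdefbaafbfdeecfee')
  5 → (22, 'afbfdeecfee')
  6 → (20, 'baafbfdeecfee')
  7 → (3, 'baeaabcdcedbdfdefbaafbfdeecfee')
  8 → (8, 'bcdcedbdfdefbaafbfdeecfee')
  9 → (14, 'bdfdefbaafbfdeecfee')
  10 → (0, 'beabaeaabcdcedbdfdefbaafbfdeecfee')
  11 → (24, 'bfdeecfee')
  12 → (9, 'cdcedbdfdefbaafbfdeecfee')
  13 → (11, 'cedbdfdefbaafbfdeecfee')
  14 → (29, 'cfee')
  15 → (13, 'dbdfdefbaafbfdeecfee')
  16 → (10, 'dcedbdfdefbaafbfdeecfee')
  17 → (26, 'deecfee')
  18 → (17, 'defbaafbfdeecfee')
  19 → (15, 'dfdefbaafbfdeecfee')
  20 → (32, 'e')
  21 → (5, 'eaabcdcedbdfdefbaafbfdeecfee')
  22 → (1, 'eabaeaabcdcedbdfdefbaafbfdeecfee')
  23 → (28, 'ecfee')
  24 → (12, 'edbdfdefbaafbfdeecfee')
  25 → (31, 'ee')
  26 → (27, 'eecfee')
  27 → (18, 'efbaafbfdeecfee')
  28 → (19, 'fbaafbfdeecfee')
  29 → (23, 'fbfdeecfee')
  30 → (25, 'fdeecfee')
  31 → (16, 'fdefbaafbfdeecfee')
  32 → (30, 'fee')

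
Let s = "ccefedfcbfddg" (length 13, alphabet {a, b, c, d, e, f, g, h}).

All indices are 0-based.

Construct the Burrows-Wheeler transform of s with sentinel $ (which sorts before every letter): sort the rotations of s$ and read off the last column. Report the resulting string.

rank  rotation        last
    0  $ccefedfcbfddg  g
    1  bfddg$ccefedfc  c
    2  cbfddg$ccefedf  f
    3  ccefedfcbfddg$  $
    4  cefedfcbfddg$c  c
    5  ddg$ccefedfcbf  f
    6  dfcbfddg$ccefe  e
    7  dg$ccefedfcbfd  d
    8  edfcbfddg$ccef  f
    9  efedfcbfddg$cc  c
   10  fcbfddg$ccefed  d
   11  fddg$ccefedfcb  b
   12  fedfcbfddg$cce  e
   13  g$ccefedfcbfdd  d

gcf$cfedfcdbed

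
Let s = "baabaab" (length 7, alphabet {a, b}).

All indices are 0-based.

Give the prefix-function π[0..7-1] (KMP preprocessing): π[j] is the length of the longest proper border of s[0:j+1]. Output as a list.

π[0] = 0
j=1 s[j]='a': π[1]=0 (border '')
j=2 s[j]='a': π[2]=0 (border '')
j=3 s[j]='b': π[3]=1 (border 'b')
j=4 s[j]='a': π[4]=2 (border 'ba')
j=5 s[j]='a': π[5]=3 (border 'baa')
j=6 s[j]='b': π[6]=4 (border 'baab')

[0, 0, 0, 1, 2, 3, 4]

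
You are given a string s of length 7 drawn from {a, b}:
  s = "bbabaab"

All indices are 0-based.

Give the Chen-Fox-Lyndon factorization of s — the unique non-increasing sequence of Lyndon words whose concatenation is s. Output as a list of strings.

emit factor 1: 'b' (i=0, period=1)
emit factor 2: 'b' (i=1, period=1)
emit factor 3: 'ab' (i=2, period=2)
emit factor 4: 'aab' (i=4, period=3)

["b", "b", "ab", "aab"]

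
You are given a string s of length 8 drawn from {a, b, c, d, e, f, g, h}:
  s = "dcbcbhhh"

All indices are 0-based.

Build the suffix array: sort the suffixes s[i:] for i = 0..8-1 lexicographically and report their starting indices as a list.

[2, 4, 1, 3, 0, 7, 6, 5]

rank→(start, suffix):
  0 → (2, 'bcbhhh')
  1 → (4, 'bhhh')
  2 → (1, 'cbcbhhh')
  3 → (3, 'cbhhh')
  4 → (0, 'dcbcbhhh')
  5 → (7, 'h')
  6 → (6, 'hh')
  7 → (5, 'hhh')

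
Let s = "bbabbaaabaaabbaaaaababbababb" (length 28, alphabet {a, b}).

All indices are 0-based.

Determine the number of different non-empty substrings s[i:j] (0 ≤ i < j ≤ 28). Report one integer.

318

sorted suffixes:
  #0 SA[0]=14  'aaaaababbababb'
  #1 SA[1]=15  'aaaababbababb'
  #2 SA[2]=5  'aaabaaabbaaaaababbababb'
  #3 SA[3]=16  'aaababbababb'
  #4 SA[4]=9  'aaabbaaaaababbababb'
  #5 SA[5]=6  'aabaaabbaaaaababbababb'
  #6 SA[6]=17  'aababbababb'
  #7 SA[7]=10  'aabbaaaaababbababb'
  #8 SA[8]=7  'abaaabbaaaaababbababb'
  #9 SA[9]=23  'ababb'
  #10 SA[10]=18  'ababbababb'
  #11 SA[11]=25  'abb'
  #12 SA[12]=11  'abbaaaaababbababb'
  #13 SA[13]=2  'abbaaabaaabbaaaaababbababb'
  #14 SA[14]=20  'abbababb'
  #15 SA[15]=27  'b'
  #16 SA[16]=13  'baaaaababbababb'
  #17 SA[17]=4  'baaabaaabbaaaaababbababb'
  #18 SA[18]=8  'baaabbaaaaababbababb'
  #19 SA[19]=22  'bababb'
  #20 SA[20]=24  'babb'
  #21 SA[21]=1  'babbaaabaaabbaaaaababbababb'
  #22 SA[22]=19  'babbababb'
  #23 SA[23]=26  'bb'
  #24 SA[24]=12  'bbaaaaababbababb'
  #25 SA[25]=3  'bbaaabaaabbaaaaababbababb'
  #26 SA[26]=21  'bbababb'
  #27 SA[27]=0  'bbabbaaabaaabbaaaaababbababb'

SA = [14, 15, 5, 16, 9, 6, 17, 10, 7, 23, 18, 25, 11, 2, 20, 27, 13, 4, 8, 22, 24, 1, 19, 26, 12, 3, 21, 0]
rank  pair      lcp
   1  s[14:],s[15:]  4  'aaaa'
   2  s[15:],s[5:]  3  'aaa'
   3  s[5:],s[16:]  5  'aaaba'
   4  s[16:],s[9:]  4  'aaab'
   5  s[9:],s[6:]  2  'aa'
   6  s[6:],s[17:]  4  'aaba'
   7  s[17:],s[10:]  3  'aab'
   8  s[10:],s[7:]  1  'a'
   9  s[7:],s[23:]  3  'aba'
  10  s[23:],s[18:]  5  'ababb'
  11  s[18:],s[25:]  2  'ab'
  12  s[25:],s[11:]  3  'abb'
  13  s[11:],s[2:]  6  'abbaaa'
  14  s[2:],s[20:]  4  'abba'
  15  s[20:],s[27:]  0  ''
  16  s[27:],s[13:]  1  'b'
  17  s[13:],s[4:]  4  'baaa'
  18  s[4:],s[8:]  5  'baaab'
  19  s[8:],s[22:]  2  'ba'
  20  s[22:],s[24:]  3  'bab'
  21  s[24:],s[1:]  4  'babb'
  22  s[1:],s[19:]  5  'babba'
  23  s[19:],s[26:]  1  'b'
  24  s[26:],s[12:]  2  'bb'
  25  s[12:],s[3:]  5  'bbaaa'
  26  s[3:],s[21:]  3  'bba'
  27  s[21:],s[0:]  4  'bbab'

n(n+1)/2 = 28·29/2 = 406
Σ LCP = 0 + 4 + 3 + 5 + 4 + 2 + 4 + 3 + 1 + 3 + 5 + 2 + 3 + 6 + 4 + 0 + 1 + 4 + 5 + 2 + 3 + 4 + 5 + 1 + 2 + 5 + 3 + 4 = 88
distinct = 406 − 88 = 318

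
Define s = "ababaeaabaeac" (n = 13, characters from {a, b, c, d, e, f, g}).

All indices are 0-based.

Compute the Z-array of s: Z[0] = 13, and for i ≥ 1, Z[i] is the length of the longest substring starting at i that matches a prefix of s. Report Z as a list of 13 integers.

[13, 0, 3, 0, 1, 0, 1, 3, 0, 1, 0, 1, 0]

Z[0]=13
i=1: fresh scan; Z[1]=0
i=2: fresh scan; Z[2]=3 extend→box=[2,5)
i=3: min(r-i=2, Z[1]=0)=0; Z[3]=0
i=4: min(r-i=1, Z[2]=3)=1; Z[4]=1
i=5: fresh scan; Z[5]=0
i=6: fresh scan; Z[6]=1 extend→box=[6,7)
i=7: fresh scan; Z[7]=3 extend→box=[7,10)
i=8: min(r-i=2, Z[1]=0)=0; Z[8]=0
i=9: min(r-i=1, Z[2]=3)=1; Z[9]=1
i=10: fresh scan; Z[10]=0
i=11: fresh scan; Z[11]=1 extend→box=[11,12)
i=12: fresh scan; Z[12]=0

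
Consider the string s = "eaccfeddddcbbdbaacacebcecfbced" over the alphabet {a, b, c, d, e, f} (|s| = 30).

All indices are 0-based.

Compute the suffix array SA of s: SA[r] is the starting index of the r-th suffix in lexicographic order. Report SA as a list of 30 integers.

[15, 16, 1, 18, 14, 11, 21, 26, 12, 17, 10, 2, 19, 22, 27, 24, 3, 29, 13, 9, 8, 7, 6, 0, 20, 23, 28, 5, 25, 4]

sorted suffixes:
  #0 SA[0]=15  'aacacebcecfbced'
  #1 SA[1]=16  'acacebcecfbced'
  #2 SA[2]=1  'accfeddddcbbdbaacacebcecfbced'
  #3 SA[3]=18  'acebcecfbced'
  #4 SA[4]=14  'baacacebcecfbced'
  #5 SA[5]=11  'bbdbaacacebcecfbced'
  #6 SA[6]=21  'bcecfbced'
  #7 SA[7]=26  'bced'
  #8 SA[8]=12  'bdbaacacebcecfbced'
  #9 SA[9]=17  'cacebcecfbced'
  #10 SA[10]=10  'cbbdbaacacebcecfbced'
  #11 SA[11]=2  'ccfeddddcbbdbaacacebcecfbced'
  #12 SA[12]=19  'cebcecfbced'
  #13 SA[13]=22  'cecfbced'
  #14 SA[14]=27  'ced'
  #15 SA[15]=24  'cfbced'
  #16 SA[16]=3  'cfeddddcbbdbaacacebcecfbced'
  #17 SA[17]=29  'd'
  #18 SA[18]=13  'dbaacacebcecfbced'
  #19 SA[19]=9  'dcbbdbaacacebcecfbced'
  #20 SA[20]=8  'ddcbbdbaacacebcecfbced'
  #21 SA[21]=7  'dddcbbdbaacacebcecfbced'
  #22 SA[22]=6  'ddddcbbdbaacacebcecfbced'
  #23 SA[23]=0  'eaccfeddddcbbdbaacacebcecfbced'
  #24 SA[24]=20  'ebcecfbced'
  #25 SA[25]=23  'ecfbced'
  #26 SA[26]=28  'ed'
  #27 SA[27]=5  'eddddcbbdbaacacebcecfbced'
  #28 SA[28]=25  'fbced'
  #29 SA[29]=4  'feddddcbbdbaacacebcecfbced'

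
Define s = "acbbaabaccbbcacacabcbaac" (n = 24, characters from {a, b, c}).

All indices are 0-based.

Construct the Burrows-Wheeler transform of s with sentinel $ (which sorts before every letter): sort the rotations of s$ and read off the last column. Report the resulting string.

rank  rotation                   last
    0  $acbbaabaccbbcacacabcbaac  c
    1  aabaccbbcacacabcbaac$acbb  b
    2  aac$acbbaabaccbbcacacabcb  b
    3  abaccbbcacacabcbaac$acbba  a
    4  abcbaac$acbbaabaccbbcacac  c
    5  ac$acbbaabaccbbcacacabcba  a
    6  acabcbaac$acbbaabaccbbcac  c
    7  acacabcbaac$acbbaabaccbbc  c
    8  acbbaabaccbbcacacabcbaac$  $
    9  accbbcacacabcbaac$acbbaab  b
   10  baabaccbbcacacabcbaac$acb  b
   11  baac$acbbaabaccbbcacacabc  c
   12  baccbbcacacabcbaac$acbbaa  a
   13  bbaabaccbbcacacabcbaac$ac  c
   14  bbcacacabcbaac$acbbaabacc  c
   15  bcacacabcbaac$acbbaabaccb  b
   16  bcbaac$acbbaabaccbbcacaca  a
   17  c$acbbaabaccbbcacacabcbaa  a
   18  cabcbaac$acbbaabaccbbcaca  a
   19  cacabcbaac$acbbaabaccbbca  a
   20  cacacabcbaac$acbbaabaccbb  b
   21  cbaac$acbbaabaccbbcacacab  b
   22  cbbaabaccbbcacacabcbaac$a  a
   23  cbbcacacabcbaac$acbbaabac  c
   24  ccbbcacacabcbaac$acbbaaba  a

cbbacacc$bbcaccbaaaabbaca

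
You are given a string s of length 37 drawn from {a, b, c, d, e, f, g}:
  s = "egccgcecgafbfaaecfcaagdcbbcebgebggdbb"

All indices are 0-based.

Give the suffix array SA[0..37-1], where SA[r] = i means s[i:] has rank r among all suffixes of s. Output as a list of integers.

rank | idx | suffix
   0 |  13 | aaecfcaagdcbbcebgebggdbb
   1 |  19 | aagdcbbcebgebggdbb
   2 |  14 | aecfcaagdcbbcebgebggdbb
   3 |   9 | afbfaaecfcaagdcbbcebgebggdbb
   4 |  20 | agdcbbcebgebggdbb
   5 |  36 | b
   6 |  35 | bb
   7 |  24 | bbcebgebggdbb
   8 |  25 | bcebgebggdbb
   9 |  11 | bfaaecfcaagdcbbcebgebggdbb
  10 |  28 | bgebggdbb
  11 |  31 | bggdbb
  12 |  18 | caagdcbbcebgebggdbb
  13 |  23 | cbbcebgebggdbb
  14 |   2 | ccgcecgafbfaaecfcaagdcbbcebgebggdbb
  15 |  26 | cebgebggdbb
  16 |   5 | cecgafbfaaecfcaagdcbbcebgebggdbb
  17 |  16 | cfcaagdcbbcebgebggdbb
  18 |   7 | cgafbfaaecfcaagdcbbcebgebggdbb
  19 |   3 | cgcecgafbfaaecfcaagdcbbcebgebggdbb
  20 |  34 | dbb
  21 |  22 | dcbbcebgebggdbb
  22 |  27 | ebgebggdbb
  23 |  30 | ebggdbb
  24 |  15 | ecfcaagdcbbcebgebggdbb
  25 |   6 | ecgafbfaaecfcaagdcbbcebgebggdbb
  26 |   0 | egccgcecgafbfaaecfcaagdcbbcebgebggdbb
  27 |  12 | faaecfcaagdcbbcebgebggdbb
  28 |  10 | fbfaaecfcaagdcbbcebgebggdbb
  29 |  17 | fcaagdcbbcebgebggdbb
  30 |   8 | gafbfaaecfcaagdcbbcebgebggdbb
  31 |   1 | gccgcecgafbfaaecfcaagdcbbcebgebggdbb
  32 |   4 | gcecgafbfaaecfcaagdcbbcebgebggdbb
  33 |  33 | gdbb
  34 |  21 | gdcbbcebgebggdbb
  35 |  29 | gebggdbb
  36 |  32 | ggdbb

[13, 19, 14, 9, 20, 36, 35, 24, 25, 11, 28, 31, 18, 23, 2, 26, 5, 16, 7, 3, 34, 22, 27, 30, 15, 6, 0, 12, 10, 17, 8, 1, 4, 33, 21, 29, 32]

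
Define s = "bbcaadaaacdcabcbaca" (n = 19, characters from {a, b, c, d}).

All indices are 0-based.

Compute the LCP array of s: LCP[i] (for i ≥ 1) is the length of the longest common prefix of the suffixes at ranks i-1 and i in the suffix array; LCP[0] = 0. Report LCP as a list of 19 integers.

[0, 1, 2, 2, 1, 1, 2, 1, 0, 1, 1, 2, 0, 2, 2, 1, 1, 0, 1]

sorted suffixes:
  #0 SA[0]=18  'a'
  #1 SA[1]=6  'aaacdcabcbaca'
  #2 SA[2]=7  'aacdcabcbaca'
  #3 SA[3]=3  'aadaaacdcabcbaca'
  #4 SA[4]=12  'abcbaca'
  #5 SA[5]=16  'aca'
  #6 SA[6]=8  'acdcabcbaca'
  #7 SA[7]=4  'adaaacdcabcbaca'
  #8 SA[8]=15  'baca'
  #9 SA[9]=0  'bbcaadaaacdcabcbaca'
  #10 SA[10]=1  'bcaadaaacdcabcbaca'
  #11 SA[11]=13  'bcbaca'
  #12 SA[12]=17  'ca'
  #13 SA[13]=2  'caadaaacdcabcbaca'
  #14 SA[14]=11  'cabcbaca'
  #15 SA[15]=14  'cbaca'
  #16 SA[16]=9  'cdcabcbaca'
  #17 SA[17]=5  'daaacdcabcbaca'
  #18 SA[18]=10  'dcabcbaca'

SA = [18, 6, 7, 3, 12, 16, 8, 4, 15, 0, 1, 13, 17, 2, 11, 14, 9, 5, 10]
i: (SA[i-1],SA[i]) lcp shared
  1: (18,6) 1 'a'
  2: (6,7) 2 'aa'
  3: (7,3) 2 'aa'
  4: (3,12) 1 'a'
  5: (12,16) 1 'a'
  6: (16,8) 2 'ac'
  7: (8,4) 1 'a'
  8: (4,15) 0 ''
  9: (15,0) 1 'b'
  10: (0,1) 1 'b'
  11: (1,13) 2 'bc'
  12: (13,17) 0 ''
  13: (17,2) 2 'ca'
  14: (2,11) 2 'ca'
  15: (11,14) 1 'c'
  16: (14,9) 1 'c'
  17: (9,5) 0 ''
  18: (5,10) 1 'd'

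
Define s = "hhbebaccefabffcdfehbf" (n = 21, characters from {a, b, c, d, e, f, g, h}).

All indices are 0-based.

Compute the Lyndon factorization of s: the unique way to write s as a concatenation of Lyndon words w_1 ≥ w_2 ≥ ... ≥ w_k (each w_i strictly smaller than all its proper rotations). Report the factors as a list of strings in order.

emit factor 1: 'h' (i=0, period=1)
emit factor 2: 'h' (i=1, period=1)
emit factor 3: 'be' (i=2, period=2)
emit factor 4: 'b' (i=4, period=1)
emit factor 5: 'accef' (i=5, period=5)
emit factor 6: 'abffcdfehbf' (i=10, period=11)

["h", "h", "be", "b", "accef", "abffcdfehbf"]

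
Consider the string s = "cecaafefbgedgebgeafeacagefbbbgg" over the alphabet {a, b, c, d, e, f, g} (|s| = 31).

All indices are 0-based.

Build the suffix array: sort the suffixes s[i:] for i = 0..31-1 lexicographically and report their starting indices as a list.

[3, 20, 17, 4, 22, 26, 27, 14, 8, 28, 2, 21, 0, 11, 19, 16, 13, 1, 10, 24, 6, 25, 7, 18, 5, 30, 15, 12, 9, 23, 29]

sorted suffixes:
  #0 SA[0]=3  'aafefbgedgebgeafeacagefbbbgg'
  #1 SA[1]=20  'acagefbbbgg'
  #2 SA[2]=17  'afeacagefbbbgg'
  #3 SA[3]=4  'afefbgedgebgeafeacagefbbbgg'
  #4 SA[4]=22  'agefbbbgg'
  #5 SA[5]=26  'bbbgg'
  #6 SA[6]=27  'bbgg'
  #7 SA[7]=14  'bgeafeacagefbbbgg'
  #8 SA[8]=8  'bgedgebgeafeacagefbbbgg'
  #9 SA[9]=28  'bgg'
  #10 SA[10]=2  'caafefbgedgebgeafeacagefbbbgg'
  #11 SA[11]=21  'cagefbbbgg'
  #12 SA[12]=0  'cecaafefbgedgebgeafeacagefbbbgg'
  #13 SA[13]=11  'dgebgeafeacagefbbbgg'
  #14 SA[14]=19  'eacagefbbbgg'
  #15 SA[15]=16  'eafeacagefbbbgg'
  #16 SA[16]=13  'ebgeafeacagefbbbgg'
  #17 SA[17]=1  'ecaafefbgedgebgeafeacagefbbbgg'
  #18 SA[18]=10  'edgebgeafeacagefbbbgg'
  #19 SA[19]=24  'efbbbgg'
  #20 SA[20]=6  'efbgedgebgeafeacagefbbbgg'
  #21 SA[21]=25  'fbbbgg'
  #22 SA[22]=7  'fbgedgebgeafeacagefbbbgg'
  #23 SA[23]=18  'feacagefbbbgg'
  #24 SA[24]=5  'fefbgedgebgeafeacagefbbbgg'
  #25 SA[25]=30  'g'
  #26 SA[26]=15  'geafeacagefbbbgg'
  #27 SA[27]=12  'gebgeafeacagefbbbgg'
  #28 SA[28]=9  'gedgebgeafeacagefbbbgg'
  #29 SA[29]=23  'gefbbbgg'
  #30 SA[30]=29  'gg'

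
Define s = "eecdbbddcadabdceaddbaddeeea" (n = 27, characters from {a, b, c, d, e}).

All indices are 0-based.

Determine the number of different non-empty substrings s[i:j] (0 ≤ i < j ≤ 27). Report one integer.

sorted suffixes:
  #0 SA[0]=26  'a'
  #1 SA[1]=11  'abdceaddbaddeeea'
  #2 SA[2]=9  'adabdceaddbaddeeea'
  #3 SA[3]=16  'addbaddeeea'
  #4 SA[4]=20  'addeeea'
  #5 SA[5]=19  'baddeeea'
  #6 SA[6]=4  'bbddcadabdceaddbaddeeea'
  #7 SA[7]=12  'bdceaddbaddeeea'
  #8 SA[8]=5  'bddcadabdceaddbaddeeea'
  #9 SA[9]=8  'cadabdceaddbaddeeea'
  #10 SA[10]=2  'cdbbddcadabdceaddbaddeeea'
  #11 SA[11]=14  'ceaddbaddeeea'
  #12 SA[12]=10  'dabdceaddbaddeeea'
  #13 SA[13]=18  'dbaddeeea'
  #14 SA[14]=3  'dbbddcadabdceaddbaddeeea'
  #15 SA[15]=7  'dcadabdceaddbaddeeea'
  #16 SA[16]=13  'dceaddbaddeeea'
  #17 SA[17]=17  'ddbaddeeea'
  #18 SA[18]=6  'ddcadabdceaddbaddeeea'
  #19 SA[19]=21  'ddeeea'
  #20 SA[20]=22  'deeea'
  #21 SA[21]=25  'ea'
  #22 SA[22]=15  'eaddbaddeeea'
  #23 SA[23]=1  'ecdbbddcadabdceaddbaddeeea'
  #24 SA[24]=24  'eea'
  #25 SA[25]=0  'eecdbbddcadabdceaddbaddeeea'
  #26 SA[26]=23  'eeea'

SA = [26, 11, 9, 16, 20, 19, 4, 12, 5, 8, 2, 14, 10, 18, 3, 7, 13, 17, 6, 21, 22, 25, 15, 1, 24, 0, 23]
rank  pair      lcp
   1  s[26:],s[11:]  1  'a'
   2  s[11:],s[9:]  1  'a'
   3  s[9:],s[16:]  2  'ad'
   4  s[16:],s[20:]  3  'add'
   5  s[20:],s[19:]  0  ''
   6  s[19:],s[4:]  1  'b'
   7  s[4:],s[12:]  1  'b'
   8  s[12:],s[5:]  2  'bd'
   9  s[5:],s[8:]  0  ''
  10  s[8:],s[2:]  1  'c'
  11  s[2:],s[14:]  1  'c'
  12  s[14:],s[10:]  0  ''
  13  s[10:],s[18:]  1  'd'
  14  s[18:],s[3:]  2  'db'
  15  s[3:],s[7:]  1  'd'
  16  s[7:],s[13:]  2  'dc'
  17  s[13:],s[17:]  1  'd'
  18  s[17:],s[6:]  2  'dd'
  19  s[6:],s[21:]  2  'dd'
  20  s[21:],s[22:]  1  'd'
  21  s[22:],s[25:]  0  ''
  22  s[25:],s[15:]  2  'ea'
  23  s[15:],s[1:]  1  'e'
  24  s[1:],s[24:]  1  'e'
  25  s[24:],s[0:]  2  'ee'
  26  s[0:],s[23:]  2  'ee'

n(n+1)/2 = 27·28/2 = 378
Σ LCP = 0 + 1 + 1 + 2 + 3 + 0 + 1 + 1 + 2 + 0 + 1 + 1 + 0 + 1 + 2 + 1 + 2 + 1 + 2 + 2 + 1 + 0 + 2 + 1 + 1 + 2 + 2 = 33
distinct = 378 − 33 = 345

345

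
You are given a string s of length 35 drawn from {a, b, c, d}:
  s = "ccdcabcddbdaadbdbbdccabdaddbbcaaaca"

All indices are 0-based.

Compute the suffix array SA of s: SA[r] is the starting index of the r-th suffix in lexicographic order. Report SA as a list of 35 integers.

[34, 30, 31, 11, 4, 21, 32, 12, 24, 27, 16, 28, 5, 9, 22, 14, 17, 33, 29, 3, 20, 19, 0, 1, 6, 10, 23, 26, 15, 8, 13, 2, 18, 25, 7]

sorted suffixes:
  #0 SA[0]=34  'a'
  #1 SA[1]=30  'aaaca'
  #2 SA[2]=31  'aaca'
  #3 SA[3]=11  'aadbdbbdccabdaddbbcaaaca'
  #4 SA[4]=4  'abcddbdaadbdbbdccabdaddbbcaaaca'
  #5 SA[5]=21  'abdaddbbcaaaca'
  #6 SA[6]=32  'aca'
  #7 SA[7]=12  'adbdbbdccabdaddbbcaaaca'
  #8 SA[8]=24  'addbbcaaaca'
  #9 SA[9]=27  'bbcaaaca'
  #10 SA[10]=16  'bbdccabdaddbbcaaaca'
  #11 SA[11]=28  'bcaaaca'
  #12 SA[12]=5  'bcddbdaadbdbbdccabdaddbbcaaaca'
  #13 SA[13]=9  'bdaadbdbbdccabdaddbbcaaaca'
  #14 SA[14]=22  'bdaddbbcaaaca'
  #15 SA[15]=14  'bdbbdccabdaddbbcaaaca'
  #16 SA[16]=17  'bdccabdaddbbcaaaca'
  #17 SA[17]=33  'ca'
  #18 SA[18]=29  'caaaca'
  #19 SA[19]=3  'cabcddbdaadbdbbdccabdaddbbcaaaca'
  #20 SA[20]=20  'cabdaddbbcaaaca'
  #21 SA[21]=19  'ccabdaddbbcaaaca'
  #22 SA[22]=0  'ccdcabcddbdaadbdbbdccabdaddbbcaaaca'
  #23 SA[23]=1  'cdcabcddbdaadbdbbdccabdaddbbcaaaca'
  #24 SA[24]=6  'cddbdaadbdbbdccabdaddbbcaaaca'
  #25 SA[25]=10  'daadbdbbdccabdaddbbcaaaca'
  #26 SA[26]=23  'daddbbcaaaca'
  #27 SA[27]=26  'dbbcaaaca'
  #28 SA[28]=15  'dbbdccabdaddbbcaaaca'
  #29 SA[29]=8  'dbdaadbdbbdccabdaddbbcaaaca'
  #30 SA[30]=13  'dbdbbdccabdaddbbcaaaca'
  #31 SA[31]=2  'dcabcddbdaadbdbbdccabdaddbbcaaaca'
  #32 SA[32]=18  'dccabdaddbbcaaaca'
  #33 SA[33]=25  'ddbbcaaaca'
  #34 SA[34]=7  'ddbdaadbdbbdccabdaddbbcaaaca'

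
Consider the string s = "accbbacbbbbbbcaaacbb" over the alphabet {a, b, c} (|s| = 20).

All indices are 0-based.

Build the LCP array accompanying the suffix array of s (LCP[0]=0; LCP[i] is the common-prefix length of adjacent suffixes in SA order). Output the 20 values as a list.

rank→(start, suffix):
  0 → (14, 'aaacbb')
  1 → (15, 'aacbb')
  2 → (16, 'acbb')
  3 → (5, 'acbbbbbbcaaacbb')
  4 → (0, 'accbbacbbbbbbcaaacbb')
  5 → (19, 'b')
  6 → (4, 'bacbbbbbbcaaacbb')
  7 → (18, 'bb')
  8 → (3, 'bbacbbbbbbcaaacbb')
  9 → (7, 'bbbbbbcaaacbb')
  10 → (8, 'bbbbbcaaacbb')
  11 → (9, 'bbbbcaaacbb')
  12 → (10, 'bbbcaaacbb')
  13 → (11, 'bbcaaacbb')
  14 → (12, 'bcaaacbb')
  15 → (13, 'caaacbb')
  16 → (17, 'cbb')
  17 → (2, 'cbbacbbbbbbcaaacbb')
  18 → (6, 'cbbbbbbcaaacbb')
  19 → (1, 'ccbbacbbbbbbcaaacbb')

SA = [14, 15, 16, 5, 0, 19, 4, 18, 3, 7, 8, 9, 10, 11, 12, 13, 17, 2, 6, 1]
[i] adj suffixes → lcp
  [1] 14/15 → 2 ('aa')
  [2] 15/16 → 1 ('a')
  [3] 16/5 → 4 ('acbb')
  [4] 5/0 → 2 ('ac')
  [5] 0/19 → 0 ('')
  [6] 19/4 → 1 ('b')
  [7] 4/18 → 1 ('b')
  [8] 18/3 → 2 ('bb')
  [9] 3/7 → 2 ('bb')
  [10] 7/8 → 5 ('bbbbb')
  [11] 8/9 → 4 ('bbbb')
  [12] 9/10 → 3 ('bbb')
  [13] 10/11 → 2 ('bb')
  [14] 11/12 → 1 ('b')
  [15] 12/13 → 0 ('')
  [16] 13/17 → 1 ('c')
  [17] 17/2 → 3 ('cbb')
  [18] 2/6 → 3 ('cbb')
  [19] 6/1 → 1 ('c')

[0, 2, 1, 4, 2, 0, 1, 1, 2, 2, 5, 4, 3, 2, 1, 0, 1, 3, 3, 1]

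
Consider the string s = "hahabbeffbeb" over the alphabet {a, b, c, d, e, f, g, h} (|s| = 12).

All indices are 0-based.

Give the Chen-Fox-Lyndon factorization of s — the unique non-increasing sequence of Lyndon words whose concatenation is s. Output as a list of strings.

emit factor 1: 'h' (i=0, period=1)
emit factor 2: 'ah' (i=1, period=2)
emit factor 3: 'abbeffbeb' (i=3, period=9)

["h", "ah", "abbeffbeb"]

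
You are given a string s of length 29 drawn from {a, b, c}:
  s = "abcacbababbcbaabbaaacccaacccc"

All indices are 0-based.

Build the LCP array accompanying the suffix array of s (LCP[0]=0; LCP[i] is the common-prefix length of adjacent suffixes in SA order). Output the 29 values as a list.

[0, 2, 2, 5, 1, 2, 3, 2, 1, 2, 4, 0, 3, 2, 3, 1, 2, 1, 2, 0, 1, 2, 1, 3, 1, 2, 2, 3, 3]

sorted suffixes:
  #0 SA[0]=17  'aaacccaacccc'
  #1 SA[1]=13  'aabbaaacccaacccc'
  #2 SA[2]=18  'aacccaacccc'
  #3 SA[3]=23  'aacccc'
  #4 SA[4]=6  'ababbcbaabbaaacccaacccc'
  #5 SA[5]=14  'abbaaacccaacccc'
  #6 SA[6]=8  'abbcbaabbaaacccaacccc'
  #7 SA[7]=0  'abcacbababbcbaabbaaacccaacccc'
  #8 SA[8]=3  'acbababbcbaabbaaacccaacccc'
  #9 SA[9]=19  'acccaacccc'
  #10 SA[10]=24  'acccc'
  #11 SA[11]=16  'baaacccaacccc'
  #12 SA[12]=12  'baabbaaacccaacccc'
  #13 SA[13]=5  'bababbcbaabbaaacccaacccc'
  #14 SA[14]=7  'babbcbaabbaaacccaacccc'
  #15 SA[15]=15  'bbaaacccaacccc'
  #16 SA[16]=9  'bbcbaabbaaacccaacccc'
  #17 SA[17]=1  'bcacbababbcbaabbaaacccaacccc'
  #18 SA[18]=10  'bcbaabbaaacccaacccc'
  #19 SA[19]=28  'c'
  #20 SA[20]=22  'caacccc'
  #21 SA[21]=2  'cacbababbcbaabbaaacccaacccc'
  #22 SA[22]=11  'cbaabbaaacccaacccc'
  #23 SA[23]=4  'cbababbcbaabbaaacccaacccc'
  #24 SA[24]=27  'cc'
  #25 SA[25]=21  'ccaacccc'
  #26 SA[26]=26  'ccc'
  #27 SA[27]=20  'cccaacccc'
  #28 SA[28]=25  'cccc'

SA = [17, 13, 18, 23, 6, 14, 8, 0, 3, 19, 24, 16, 12, 5, 7, 15, 9, 1, 10, 28, 22, 2, 11, 4, 27, 21, 26, 20, 25]
[i] adj suffixes → lcp
  [1] 17/13 → 2 ('aa')
  [2] 13/18 → 2 ('aa')
  [3] 18/23 → 5 ('aaccc')
  [4] 23/6 → 1 ('a')
  [5] 6/14 → 2 ('ab')
  [6] 14/8 → 3 ('abb')
  [7] 8/0 → 2 ('ab')
  [8] 0/3 → 1 ('a')
  [9] 3/19 → 2 ('ac')
  [10] 19/24 → 4 ('accc')
  [11] 24/16 → 0 ('')
  [12] 16/12 → 3 ('baa')
  [13] 12/5 → 2 ('ba')
  [14] 5/7 → 3 ('bab')
  [15] 7/15 → 1 ('b')
  [16] 15/9 → 2 ('bb')
  [17] 9/1 → 1 ('b')
  [18] 1/10 → 2 ('bc')
  [19] 10/28 → 0 ('')
  [20] 28/22 → 1 ('c')
  [21] 22/2 → 2 ('ca')
  [22] 2/11 → 1 ('c')
  [23] 11/4 → 3 ('cba')
  [24] 4/27 → 1 ('c')
  [25] 27/21 → 2 ('cc')
  [26] 21/26 → 2 ('cc')
  [27] 26/20 → 3 ('ccc')
  [28] 20/25 → 3 ('ccc')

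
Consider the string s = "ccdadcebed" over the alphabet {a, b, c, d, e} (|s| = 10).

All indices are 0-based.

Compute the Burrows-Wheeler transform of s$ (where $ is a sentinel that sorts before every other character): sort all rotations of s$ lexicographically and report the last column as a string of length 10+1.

dde$cdecacb

rank  rotation     last
    0  $ccdadcebed  d
    1  adcebed$ccd  d
    2  bed$ccdadce  e
    3  ccdadcebed$  $
    4  cdadcebed$c  c
    5  cebed$ccdad  d
    6  d$ccdadcebe  e
    7  dadcebed$cc  c
    8  dcebed$ccda  a
    9  ebed$ccdadc  c
   10  ed$ccdadceb  b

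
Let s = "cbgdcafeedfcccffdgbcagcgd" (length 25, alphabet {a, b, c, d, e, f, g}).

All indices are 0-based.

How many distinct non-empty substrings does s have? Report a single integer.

304

rank→(start, suffix):
  0 → (5, 'afeedfcccffdgbcagcgd')
  1 → (20, 'agcgd')
  2 → (18, 'bcagcgd')
  3 → (1, 'bgdcafeedfcccffdgbcagcgd')
  4 → (4, 'cafeedfcccffdgbcagcgd')
  5 → (19, 'cagcgd')
  6 → (0, 'cbgdcafeedfcccffdgbcagcgd')
  7 → (11, 'cccffdgbcagcgd')
  8 → (12, 'ccffdgbcagcgd')
  9 → (13, 'cffdgbcagcgd')
  10 → (22, 'cgd')
  11 → (24, 'd')
  12 → (3, 'dcafeedfcccffdgbcagcgd')
  13 → (9, 'dfcccffdgbcagcgd')
  14 → (16, 'dgbcagcgd')
  15 → (8, 'edfcccffdgbcagcgd')
  16 → (7, 'eedfcccffdgbcagcgd')
  17 → (10, 'fcccffdgbcagcgd')
  18 → (15, 'fdgbcagcgd')
  19 → (6, 'feedfcccffdgbcagcgd')
  20 → (14, 'ffdgbcagcgd')
  21 → (17, 'gbcagcgd')
  22 → (21, 'gcgd')
  23 → (23, 'gd')
  24 → (2, 'gdcafeedfcccffdgbcagcgd')

SA = [5, 20, 18, 1, 4, 19, 0, 11, 12, 13, 22, 24, 3, 9, 16, 8, 7, 10, 15, 6, 14, 17, 21, 23, 2]
i: (SA[i-1],SA[i]) lcp shared
  1: (5,20) 1 'a'
  2: (20,18) 0 ''
  3: (18,1) 1 'b'
  4: (1,4) 0 ''
  5: (4,19) 2 'ca'
  6: (19,0) 1 'c'
  7: (0,11) 1 'c'
  8: (11,12) 2 'cc'
  9: (12,13) 1 'c'
  10: (13,22) 1 'c'
  11: (22,24) 0 ''
  12: (24,3) 1 'd'
  13: (3,9) 1 'd'
  14: (9,16) 1 'd'
  15: (16,8) 0 ''
  16: (8,7) 1 'e'
  17: (7,10) 0 ''
  18: (10,15) 1 'f'
  19: (15,6) 1 'f'
  20: (6,14) 1 'f'
  21: (14,17) 0 ''
  22: (17,21) 1 'g'
  23: (21,23) 1 'g'
  24: (23,2) 2 'gd'

n(n+1)/2 = 25·26/2 = 325
Σ LCP = 0 + 1 + 0 + 1 + 0 + 2 + 1 + 1 + 2 + 1 + 1 + 0 + 1 + 1 + 1 + 0 + 1 + 0 + 1 + 1 + 1 + 0 + 1 + 1 + 2 = 21
distinct = 325 − 21 = 304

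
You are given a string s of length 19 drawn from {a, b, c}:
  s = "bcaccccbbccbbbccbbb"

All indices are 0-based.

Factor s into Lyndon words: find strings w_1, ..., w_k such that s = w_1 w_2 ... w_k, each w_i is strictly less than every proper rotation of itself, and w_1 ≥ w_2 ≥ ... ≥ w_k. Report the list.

emit factor 1: 'bc' (i=0, period=2)
emit factor 2: 'accccbbccbbbccbbb' (i=2, period=17)

["bc", "accccbbccbbbccbbb"]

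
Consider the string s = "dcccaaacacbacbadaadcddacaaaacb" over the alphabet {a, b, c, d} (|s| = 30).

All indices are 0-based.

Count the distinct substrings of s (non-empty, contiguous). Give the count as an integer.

410

rank | idx | suffix
   0 |  24 | aaaacb
   1 |   4 | aaacacbacbadaadcddacaaaacb
   2 |  25 | aaacb
   3 |   5 | aacacbacbadaadcddacaaaacb
   4 |  26 | aacb
   5 |  16 | aadcddacaaaacb
   6 |  22 | acaaaacb
   7 |   6 | acacbacbadaadcddacaaaacb
   8 |  27 | acb
   9 |   8 | acbacbadaadcddacaaaacb
  10 |  11 | acbadaadcddacaaaacb
  11 |  14 | adaadcddacaaaacb
  12 |  17 | adcddacaaaacb
  13 |  29 | b
  14 |  10 | bacbadaadcddacaaaacb
  15 |  13 | badaadcddacaaaacb
  16 |  23 | caaaacb
  17 |   3 | caaacacbacbadaadcddacaaaacb
  18 |   7 | cacbacbadaadcddacaaaacb
  19 |  28 | cb
  20 |   9 | cbacbadaadcddacaaaacb
  21 |  12 | cbadaadcddacaaaacb
  22 |   2 | ccaaacacbacbadaadcddacaaaacb
  23 |   1 | cccaaacacbacbadaadcddacaaaacb
  24 |  19 | cddacaaaacb
  25 |  15 | daadcddacaaaacb
  26 |  21 | dacaaaacb
  27 |   0 | dcccaaacacbacbadaadcddacaaaacb
  28 |  18 | dcddacaaaacb
  29 |  20 | ddacaaaacb

SA = [24, 4, 25, 5, 26, 16, 22, 6, 27, 8, 11, 14, 17, 29, 10, 13, 23, 3, 7, 28, 9, 12, 2, 1, 19, 15, 21, 0, 18, 20]
[i] adj suffixes → lcp
  [1] 24/4 → 3 ('aaa')
  [2] 4/25 → 4 ('aaac')
  [3] 25/5 → 2 ('aa')
  [4] 5/26 → 3 ('aac')
  [5] 26/16 → 2 ('aa')
  [6] 16/22 → 1 ('a')
  [7] 22/6 → 3 ('aca')
  [8] 6/27 → 2 ('ac')
  [9] 27/8 → 3 ('acb')
  [10] 8/11 → 4 ('acba')
  [11] 11/14 → 1 ('a')
  [12] 14/17 → 2 ('ad')
  [13] 17/29 → 0 ('')
  [14] 29/10 → 1 ('b')
  [15] 10/13 → 2 ('ba')
  [16] 13/23 → 0 ('')
  [17] 23/3 → 4 ('caaa')
  [18] 3/7 → 2 ('ca')
  [19] 7/28 → 1 ('c')
  [20] 28/9 → 2 ('cb')
  [21] 9/12 → 3 ('cba')
  [22] 12/2 → 1 ('c')
  [23] 2/1 → 2 ('cc')
  [24] 1/19 → 1 ('c')
  [25] 19/15 → 0 ('')
  [26] 15/21 → 2 ('da')
  [27] 21/0 → 1 ('d')
  [28] 0/18 → 2 ('dc')
  [29] 18/20 → 1 ('d')

n(n+1)/2 = 30·31/2 = 465
Σ LCP = 0 + 3 + 4 + 2 + 3 + 2 + 1 + 3 + 2 + 3 + 4 + 1 + 2 + 0 + 1 + 2 + 0 + 4 + 2 + 1 + 2 + 3 + 1 + 2 + 1 + 0 + 2 + 1 + 2 + 1 = 55
distinct = 465 − 55 = 410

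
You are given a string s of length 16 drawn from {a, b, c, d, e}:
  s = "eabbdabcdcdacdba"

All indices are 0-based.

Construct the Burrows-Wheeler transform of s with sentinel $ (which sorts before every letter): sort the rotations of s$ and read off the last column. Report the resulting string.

abedddaabdabbccc$

rank  rotation           last
    0  $eabbdabcdcdacdba  a
    1  a$eabbdabcdcdacdb  b
    2  abbdabcdcdacdba$e  e
    3  abcdcdacdba$eabbd  d
    4  acdba$eabbdabcdcd  d
    5  ba$eabbdabcdcdacd  d
    6  bbdabcdcdacdba$ea  a
    7  bcdcdacdba$eabbda  a
    8  bdabcdcdacdba$eab  b
    9  cdacdba$eabbdabcd  d
   10  cdba$eabbdabcdcda  a
   11  cdcdacdba$eabbdab  b
   12  dabcdcdacdba$eabb  b
   13  dacdba$eabbdabcdc  c
   14  dba$eabbdabcdcdac  c
   15  dcdacdba$eabbdabc  c
   16  eabbdabcdcdacdba$  $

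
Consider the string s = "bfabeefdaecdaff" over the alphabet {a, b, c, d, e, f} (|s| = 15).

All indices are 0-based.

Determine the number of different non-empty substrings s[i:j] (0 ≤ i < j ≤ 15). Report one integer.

110

rank→(start, suffix):
  0 → (2, 'abeefdaecdaff')
  1 → (8, 'aecdaff')
  2 → (12, 'aff')
  3 → (3, 'beefdaecdaff')
  4 → (0, 'bfabeefdaecdaff')
  5 → (10, 'cdaff')
  6 → (7, 'daecdaff')
  7 → (11, 'daff')
  8 → (9, 'ecdaff')
  9 → (4, 'eefdaecdaff')
  10 → (5, 'efdaecdaff')
  11 → (14, 'f')
  12 → (1, 'fabeefdaecdaff')
  13 → (6, 'fdaecdaff')
  14 → (13, 'ff')

SA = [2, 8, 12, 3, 0, 10, 7, 11, 9, 4, 5, 14, 1, 6, 13]
i: (SA[i-1],SA[i]) lcp shared
  1: (2,8) 1 'a'
  2: (8,12) 1 'a'
  3: (12,3) 0 ''
  4: (3,0) 1 'b'
  5: (0,10) 0 ''
  6: (10,7) 0 ''
  7: (7,11) 2 'da'
  8: (11,9) 0 ''
  9: (9,4) 1 'e'
  10: (4,5) 1 'e'
  11: (5,14) 0 ''
  12: (14,1) 1 'f'
  13: (1,6) 1 'f'
  14: (6,13) 1 'f'

n(n+1)/2 = 15·16/2 = 120
Σ LCP = 0 + 1 + 1 + 0 + 1 + 0 + 0 + 2 + 0 + 1 + 1 + 0 + 1 + 1 + 1 = 10
distinct = 120 − 10 = 110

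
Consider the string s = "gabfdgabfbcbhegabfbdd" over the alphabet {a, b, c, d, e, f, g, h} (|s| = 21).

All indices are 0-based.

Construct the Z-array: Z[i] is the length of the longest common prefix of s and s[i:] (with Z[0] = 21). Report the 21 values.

[21, 0, 0, 0, 0, 4, 0, 0, 0, 0, 0, 0, 0, 0, 4, 0, 0, 0, 0, 0, 0]

Z[0]=21
i=1: i≥r, start 0; Z[1]=0
i=2: i≥r, start 0; Z[2]=0
i=3: i≥r, start 0; Z[3]=0
i=4: i≥r, start 0; Z[4]=0
i=5: i≥r, start 0; Z[5]=4 extend→box=[5,9)
i=6: min(r-i=3, Z[1]=0)=0; Z[6]=0
i=7: min(r-i=2, Z[2]=0)=0; Z[7]=0
i=8: min(r-i=1, Z[3]=0)=0; Z[8]=0
i=9: i≥r, start 0; Z[9]=0
i=10: i≥r, start 0; Z[10]=0
i=11: i≥r, start 0; Z[11]=0
i=12: i≥r, start 0; Z[12]=0
i=13: i≥r, start 0; Z[13]=0
i=14: i≥r, start 0; Z[14]=4 extend→box=[14,18)
i=15: min(r-i=3, Z[1]=0)=0; Z[15]=0
i=16: min(r-i=2, Z[2]=0)=0; Z[16]=0
i=17: min(r-i=1, Z[3]=0)=0; Z[17]=0
i=18: i≥r, start 0; Z[18]=0
i=19: i≥r, start 0; Z[19]=0
i=20: i≥r, start 0; Z[20]=0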